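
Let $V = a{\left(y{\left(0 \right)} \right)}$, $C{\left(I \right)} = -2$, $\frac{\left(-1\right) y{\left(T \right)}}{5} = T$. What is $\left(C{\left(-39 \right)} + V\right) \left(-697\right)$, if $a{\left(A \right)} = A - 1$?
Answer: $2091$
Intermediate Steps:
$y{\left(T \right)} = - 5 T$
$a{\left(A \right)} = -1 + A$ ($a{\left(A \right)} = A - 1 = -1 + A$)
$V = -1$ ($V = -1 - 0 = -1 + 0 = -1$)
$\left(C{\left(-39 \right)} + V\right) \left(-697\right) = \left(-2 - 1\right) \left(-697\right) = \left(-3\right) \left(-697\right) = 2091$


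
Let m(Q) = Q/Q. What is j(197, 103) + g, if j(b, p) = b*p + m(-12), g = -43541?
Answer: -23249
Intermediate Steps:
m(Q) = 1
j(b, p) = 1 + b*p (j(b, p) = b*p + 1 = 1 + b*p)
j(197, 103) + g = (1 + 197*103) - 43541 = (1 + 20291) - 43541 = 20292 - 43541 = -23249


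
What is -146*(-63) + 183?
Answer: 9381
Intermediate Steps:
-146*(-63) + 183 = 9198 + 183 = 9381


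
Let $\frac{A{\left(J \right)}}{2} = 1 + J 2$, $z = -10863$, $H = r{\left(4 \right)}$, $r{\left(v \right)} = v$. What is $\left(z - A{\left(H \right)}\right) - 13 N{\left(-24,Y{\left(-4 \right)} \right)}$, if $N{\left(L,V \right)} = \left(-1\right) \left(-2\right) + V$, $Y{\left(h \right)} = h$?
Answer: $-10855$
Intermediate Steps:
$H = 4$
$N{\left(L,V \right)} = 2 + V$
$A{\left(J \right)} = 2 + 4 J$ ($A{\left(J \right)} = 2 \left(1 + J 2\right) = 2 \left(1 + 2 J\right) = 2 + 4 J$)
$\left(z - A{\left(H \right)}\right) - 13 N{\left(-24,Y{\left(-4 \right)} \right)} = \left(-10863 - \left(2 + 4 \cdot 4\right)\right) - 13 \left(2 - 4\right) = \left(-10863 - \left(2 + 16\right)\right) - 13 \left(-2\right) = \left(-10863 - 18\right) - -26 = \left(-10863 - 18\right) + 26 = -10881 + 26 = -10855$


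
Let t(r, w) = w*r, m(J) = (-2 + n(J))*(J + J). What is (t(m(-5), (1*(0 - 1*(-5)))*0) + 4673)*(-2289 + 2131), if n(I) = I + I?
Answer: -738334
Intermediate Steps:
n(I) = 2*I
m(J) = 2*J*(-2 + 2*J) (m(J) = (-2 + 2*J)*(J + J) = (-2 + 2*J)*(2*J) = 2*J*(-2 + 2*J))
t(r, w) = r*w
(t(m(-5), (1*(0 - 1*(-5)))*0) + 4673)*(-2289 + 2131) = ((4*(-5)*(-1 - 5))*((1*(0 - 1*(-5)))*0) + 4673)*(-2289 + 2131) = ((4*(-5)*(-6))*((1*(0 + 5))*0) + 4673)*(-158) = (120*((1*5)*0) + 4673)*(-158) = (120*(5*0) + 4673)*(-158) = (120*0 + 4673)*(-158) = (0 + 4673)*(-158) = 4673*(-158) = -738334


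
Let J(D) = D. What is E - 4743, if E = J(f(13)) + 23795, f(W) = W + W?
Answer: 19078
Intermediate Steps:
f(W) = 2*W
E = 23821 (E = 2*13 + 23795 = 26 + 23795 = 23821)
E - 4743 = 23821 - 4743 = 19078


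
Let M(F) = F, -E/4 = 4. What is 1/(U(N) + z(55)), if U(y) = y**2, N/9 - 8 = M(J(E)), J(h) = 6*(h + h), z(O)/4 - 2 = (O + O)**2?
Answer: 1/2790744 ≈ 3.5833e-7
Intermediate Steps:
E = -16 (E = -4*4 = -16)
z(O) = 8 + 16*O**2 (z(O) = 8 + 4*(O + O)**2 = 8 + 4*(2*O)**2 = 8 + 4*(4*O**2) = 8 + 16*O**2)
J(h) = 12*h (J(h) = 6*(2*h) = 12*h)
N = -1656 (N = 72 + 9*(12*(-16)) = 72 + 9*(-192) = 72 - 1728 = -1656)
1/(U(N) + z(55)) = 1/((-1656)**2 + (8 + 16*55**2)) = 1/(2742336 + (8 + 16*3025)) = 1/(2742336 + (8 + 48400)) = 1/(2742336 + 48408) = 1/2790744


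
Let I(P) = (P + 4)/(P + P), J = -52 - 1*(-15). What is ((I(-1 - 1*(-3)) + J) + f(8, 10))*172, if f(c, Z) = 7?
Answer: -4902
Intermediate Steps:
J = -37 (J = -52 + 15 = -37)
I(P) = (4 + P)/(2*P) (I(P) = (4 + P)/((2*P)) = (4 + P)*(1/(2*P)) = (4 + P)/(2*P))
((I(-1 - 1*(-3)) + J) + f(8, 10))*172 = (((4 + (-1 - 1*(-3)))/(2*(-1 - 1*(-3))) - 37) + 7)*172 = (((4 + (-1 + 3))/(2*(-1 + 3)) - 37) + 7)*172 = (((1/2)*(4 + 2)/2 - 37) + 7)*172 = (((1/2)*(1/2)*6 - 37) + 7)*172 = ((3/2 - 37) + 7)*172 = (-71/2 + 7)*172 = -57/2*172 = -4902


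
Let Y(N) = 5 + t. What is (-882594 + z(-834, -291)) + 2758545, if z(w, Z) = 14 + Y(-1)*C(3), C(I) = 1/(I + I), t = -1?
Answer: 5627897/3 ≈ 1.8760e+6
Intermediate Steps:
C(I) = 1/(2*I)
Y(N) = 4 (Y(N) = 5 - 1 = 4)
z(w, Z) = 44/3 (z(w, Z) = 14 + 4*((½)/3) = 14 + 4*((½)*(⅓)) = 14 + 4*(⅙) = 14 + ⅔ = 44/3)
(-882594 + z(-834, -291)) + 2758545 = (-882594 + 44/3) + 2758545 = -2647738/3 + 2758545 = 5627897/3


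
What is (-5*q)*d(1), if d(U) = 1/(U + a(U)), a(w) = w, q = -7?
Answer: 35/2 ≈ 17.500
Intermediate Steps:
d(U) = 1/(2*U) (d(U) = 1/(U + U) = 1/(2*U))
(-5*q)*d(1) = (-5*(-7))*((½)/1) = 35*((½)*1) = 35*(½) = 35/2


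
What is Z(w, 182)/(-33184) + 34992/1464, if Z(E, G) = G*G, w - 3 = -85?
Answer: 190007/8296 ≈ 22.903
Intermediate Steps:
w = -82 (w = 3 - 85 = -82)
Z(E, G) = G²
Z(w, 182)/(-33184) + 34992/1464 = 182²/(-33184) + 34992/1464 = 33124*(-1/33184) + 34992*(1/1464) = -8281/8296 + 1458/61 = 190007/8296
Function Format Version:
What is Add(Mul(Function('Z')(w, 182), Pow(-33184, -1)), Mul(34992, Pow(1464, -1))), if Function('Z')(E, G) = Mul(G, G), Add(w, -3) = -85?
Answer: Rational(190007, 8296) ≈ 22.903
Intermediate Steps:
w = -82 (w = Add(3, -85) = -82)
Function('Z')(E, G) = Pow(G, 2)
Add(Mul(Function('Z')(w, 182), Pow(-33184, -1)), Mul(34992, Pow(1464, -1))) = Add(Mul(Pow(182, 2), Pow(-33184, -1)), Mul(34992, Pow(1464, -1))) = Add(Mul(33124, Rational(-1, 33184)), Mul(34992, Rational(1, 1464))) = Add(Rational(-8281, 8296), Rational(1458, 61)) = Rational(190007, 8296)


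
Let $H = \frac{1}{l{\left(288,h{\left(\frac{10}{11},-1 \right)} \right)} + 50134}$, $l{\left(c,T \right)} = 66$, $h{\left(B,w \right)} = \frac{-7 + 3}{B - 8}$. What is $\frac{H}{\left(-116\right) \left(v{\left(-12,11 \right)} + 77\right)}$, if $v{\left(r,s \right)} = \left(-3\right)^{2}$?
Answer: $- \frac{1}{500795200} \approx -1.9968 \cdot 10^{-9}$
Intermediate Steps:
$h{\left(B,w \right)} = - \frac{4}{-8 + B}$
$v{\left(r,s \right)} = 9$
$H = \frac{1}{50200}$ ($H = \frac{1}{66 + 50134} = \frac{1}{50200} \approx 1.992 \cdot 10^{-5}$)
$\frac{H}{\left(-116\right) \left(v{\left(-12,11 \right)} + 77\right)} = \frac{1}{50200 \left(- 116 \left(9 + 77\right)\right)} = \frac{1}{50200 \left(\left(-116\right) 86\right)} = \frac{1}{50200 \left(-9976\right)} = \frac{1}{50200} \left(- \frac{1}{9976}\right) = - \frac{1}{500795200}$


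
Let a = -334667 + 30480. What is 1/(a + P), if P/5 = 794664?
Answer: 1/3669133 ≈ 2.7254e-7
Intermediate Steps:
a = -304187
P = 3973320 (P = 5*794664 = 3973320)
1/(a + P) = 1/(-304187 + 3973320) = 1/3669133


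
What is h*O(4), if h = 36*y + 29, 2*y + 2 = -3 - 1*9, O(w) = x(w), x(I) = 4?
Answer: -892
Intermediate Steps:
O(w) = 4
y = -7 (y = -1 + (-3 - 1*9)/2 = -1 + (-3 - 9)/2 = -1 + (½)*(-12) = -1 - 6 = -7)
h = -223 (h = 36*(-7) + 29 = -252 + 29 = -223)
h*O(4) = -223*4 = -892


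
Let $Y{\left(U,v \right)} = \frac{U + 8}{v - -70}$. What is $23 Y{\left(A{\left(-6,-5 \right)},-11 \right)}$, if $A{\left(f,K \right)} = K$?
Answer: $\frac{69}{59} \approx 1.1695$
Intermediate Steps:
$Y{\left(U,v \right)} = \frac{8 + U}{70 + v}$ ($Y{\left(U,v \right)} = \frac{8 + U}{v + 70} = \frac{8 + U}{70 + v}$)
$23 Y{\left(A{\left(-6,-5 \right)},-11 \right)} = 23 \frac{8 - 5}{70 - 11} = 23 \cdot \frac{1}{59} \cdot 3 = 23 \cdot \frac{3}{59} = \frac{69}{59}$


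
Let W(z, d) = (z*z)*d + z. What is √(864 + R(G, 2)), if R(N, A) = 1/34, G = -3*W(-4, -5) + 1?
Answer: √998818/34 ≈ 29.394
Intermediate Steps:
W(z, d) = z + d*z² (W(z, d) = z²*d + z = d*z² + z = z + d*z²)
G = 253 (G = -(-12)*(1 - 5*(-4)) + 1 = -(-12)*(1 + 20) + 1 = -(-12)*21 + 1 = -3*(-84) + 1 = 252 + 1 = 253)
R(N, A) = 1/34
√(864 + R(G, 2)) = √(864 + 1/34) = √(29377/34) = √998818/34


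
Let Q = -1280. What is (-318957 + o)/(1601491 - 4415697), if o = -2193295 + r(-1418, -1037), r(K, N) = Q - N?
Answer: 2512495/2814206 ≈ 0.89279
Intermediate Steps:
r(K, N) = -1280 - N
o = -2193538 (o = -2193295 + (-1280 - 1*(-1037)) = -2193295 + (-1280 + 1037) = -2193295 - 243 = -2193538)
(-318957 + o)/(1601491 - 4415697) = (-318957 - 2193538)/(1601491 - 4415697) = -2512495/(-2814206) = -2512495*(-1/2814206) = 2512495/2814206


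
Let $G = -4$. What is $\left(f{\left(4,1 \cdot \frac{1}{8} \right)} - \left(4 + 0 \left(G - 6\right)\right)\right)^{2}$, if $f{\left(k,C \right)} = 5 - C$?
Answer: $\frac{49}{64} \approx 0.76563$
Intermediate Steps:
$\left(f{\left(4,1 \cdot \frac{1}{8} \right)} - \left(4 + 0 \left(G - 6\right)\right)\right)^{2} = \left(\left(5 - 1 \cdot \frac{1}{8}\right) - \left(4 + 0 \left(-4 - 6\right)\right)\right)^{2} = \left(\left(5 - \frac{1}{8}\right) + \left(-4 + 0 \left(-10\right)\right)\right)^{2} = \left(\left(5 - \frac{1}{8}\right) + \left(-4 + 0\right)\right)^{2} = \left(\frac{39}{8} - 4\right)^{2} = \left(\frac{7}{8}\right)^{2} = \frac{49}{64}$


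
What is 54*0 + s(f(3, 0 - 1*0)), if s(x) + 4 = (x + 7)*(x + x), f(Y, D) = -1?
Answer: -16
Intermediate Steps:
s(x) = -4 + 2*x*(7 + x) (s(x) = -4 + (x + 7)*(x + x) = -4 + (7 + x)*(2*x) = -4 + 2*x*(7 + x))
54*0 + s(f(3, 0 - 1*0)) = 54*0 + (-4 + 2*(-1)**2 + 14*(-1)) = 0 + (-4 + 2*1 - 14) = 0 + (-4 + 2 - 14) = 0 - 16 = -16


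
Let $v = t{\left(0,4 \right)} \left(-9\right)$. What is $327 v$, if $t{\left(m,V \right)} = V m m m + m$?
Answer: $0$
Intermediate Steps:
$t{\left(m,V \right)} = m + V m^{3}$ ($t{\left(m,V \right)} = V m^{2} m + m = V m^{3} + m = m + V m^{3}$)
$v = 0$ ($v = \left(0 + 4 \cdot 0^{3}\right) \left(-9\right) = \left(0 + 4 \cdot 0\right) \left(-9\right) = \left(0 + 0\right) \left(-9\right) = 0 \left(-9\right) = 0$)
$327 v = 327 \cdot 0 = 0$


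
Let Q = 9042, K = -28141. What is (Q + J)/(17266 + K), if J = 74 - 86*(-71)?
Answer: -5074/3625 ≈ -1.3997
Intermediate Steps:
J = 6180 (J = 74 + 6106 = 6180)
(Q + J)/(17266 + K) = (9042 + 6180)/(17266 - 28141) = 15222/(-10875) = 15222*(-1/10875) = -5074/3625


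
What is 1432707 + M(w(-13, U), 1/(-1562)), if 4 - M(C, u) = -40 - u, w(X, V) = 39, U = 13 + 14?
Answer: 2237957061/1562 ≈ 1.4328e+6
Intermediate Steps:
U = 27
M(C, u) = 44 + u (M(C, u) = 4 - (-40 - u) = 4 + (40 + u) = 44 + u)
1432707 + M(w(-13, U), 1/(-1562)) = 1432707 + (44 + 1/(-1562)) = 1432707 + (44 - 1/1562) = 1432707 + 68727/1562 = 2237957061/1562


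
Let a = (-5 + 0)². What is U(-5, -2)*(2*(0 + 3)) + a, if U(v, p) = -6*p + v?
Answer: 67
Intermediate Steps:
a = 25 (a = (-5)² = 25)
U(v, p) = v - 6*p
U(-5, -2)*(2*(0 + 3)) + a = (-5 - 6*(-2))*(2*(0 + 3)) + 25 = (-5 + 12)*(2*3) + 25 = 7*6 + 25 = 42 + 25 = 67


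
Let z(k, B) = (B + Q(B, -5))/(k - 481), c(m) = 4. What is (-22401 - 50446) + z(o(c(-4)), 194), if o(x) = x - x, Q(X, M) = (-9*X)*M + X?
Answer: -35048525/481 ≈ -72866.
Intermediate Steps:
Q(X, M) = X - 9*M*X (Q(X, M) = -9*M*X + X = X - 9*M*X)
o(x) = 0
z(k, B) = 47*B/(-481 + k) (z(k, B) = (B + B*(1 - 9*(-5)))/(k - 481) = (B + B*(1 + 45))/(-481 + k) = (B + B*46)/(-481 + k) = (B + 46*B)/(-481 + k) = (47*B)/(-481 + k) = 47*B/(-481 + k))
(-22401 - 50446) + z(o(c(-4)), 194) = (-22401 - 50446) + 47*194/(-481 + 0) = -72847 + 47*194/(-481) = -72847 + 47*194*(-1/481) = -72847 - 9118/481 = -35048525/481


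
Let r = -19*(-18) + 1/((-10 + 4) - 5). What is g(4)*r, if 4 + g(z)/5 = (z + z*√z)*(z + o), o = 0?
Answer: 75220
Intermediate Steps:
g(z) = -20 + 5*z*(z + z^(3/2)) (g(z) = -20 + 5*((z + z*√z)*(z + 0)) = -20 + 5*((z + z^(3/2))*z) = -20 + 5*(z*(z + z^(3/2))) = -20 + 5*z*(z + z^(3/2)))
r = 3761/11 (r = 342 + 1/(-6 - 5) = 342 + 1/(-11) = 342 - 1/11 = 3761/11 ≈ 341.91)
g(4)*r = (-20 + 5*4² + 5*4^(5/2))*(3761/11) = (-20 + 5*16 + 5*32)*(3761/11) = (-20 + 80 + 160)*(3761/11) = 220*(3761/11) = 75220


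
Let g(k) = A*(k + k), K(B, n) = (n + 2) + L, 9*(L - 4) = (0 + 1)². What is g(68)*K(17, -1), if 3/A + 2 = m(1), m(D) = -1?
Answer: -6256/9 ≈ -695.11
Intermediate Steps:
L = 37/9 (L = 4 + (0 + 1)²/9 = 4 + (⅑)*1² = 4 + (⅑)*1 = 4 + ⅑ = 37/9 ≈ 4.1111)
A = -1 (A = 3/(-2 - 1) = 3/(-3) = 3*(-⅓) = -1)
K(B, n) = 55/9 + n (K(B, n) = (n + 2) + 37/9 = (2 + n) + 37/9 = 55/9 + n)
g(k) = -2*k (g(k) = -(k + k) = -2*k)
g(68)*K(17, -1) = (-2*68)*(55/9 - 1) = -136*46/9 = -6256/9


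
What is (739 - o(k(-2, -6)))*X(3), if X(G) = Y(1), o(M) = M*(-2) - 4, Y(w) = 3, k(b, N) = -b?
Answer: 2241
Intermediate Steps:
o(M) = -4 - 2*M (o(M) = -2*M - 4 = -4 - 2*M)
X(G) = 3
(739 - o(k(-2, -6)))*X(3) = (739 - (-4 - (-2)*(-2)))*3 = (739 - (-4 - 2*2))*3 = (739 - (-4 - 4))*3 = (739 - 1*(-8))*3 = (739 + 8)*3 = 747*3 = 2241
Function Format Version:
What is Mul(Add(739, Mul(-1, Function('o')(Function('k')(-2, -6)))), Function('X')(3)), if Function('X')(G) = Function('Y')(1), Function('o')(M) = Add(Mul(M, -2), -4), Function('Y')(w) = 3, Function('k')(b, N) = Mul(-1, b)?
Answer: 2241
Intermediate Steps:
Function('o')(M) = Add(-4, Mul(-2, M)) (Function('o')(M) = Add(Mul(-2, M), -4) = Add(-4, Mul(-2, M)))
Function('X')(G) = 3
Mul(Add(739, Mul(-1, Function('o')(Function('k')(-2, -6)))), Function('X')(3)) = Mul(Add(739, Mul(-1, Add(-4, Mul(-2, Mul(-1, -2))))), 3) = Mul(Add(739, Mul(-1, Add(-4, Mul(-2, 2)))), 3) = Mul(Add(739, Mul(-1, Add(-4, -4))), 3) = Mul(Add(739, Mul(-1, -8)), 3) = Mul(Add(739, 8), 3) = Mul(747, 3) = 2241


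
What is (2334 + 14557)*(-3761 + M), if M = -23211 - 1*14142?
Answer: -694456574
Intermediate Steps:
M = -37353 (M = -23211 - 14142 = -37353)
(2334 + 14557)*(-3761 + M) = (2334 + 14557)*(-3761 - 37353) = 16891*(-41114) = -694456574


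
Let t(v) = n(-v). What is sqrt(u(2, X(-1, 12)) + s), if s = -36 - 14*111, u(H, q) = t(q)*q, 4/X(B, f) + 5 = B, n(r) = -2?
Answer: I*sqrt(14298)/3 ≈ 39.858*I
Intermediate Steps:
t(v) = -2
X(B, f) = 4/(-5 + B)
u(H, q) = -2*q
s = -1590 (s = -36 - 1554 = -1590)
sqrt(u(2, X(-1, 12)) + s) = sqrt(-8/(-5 - 1) - 1590) = sqrt(-8/(-6) - 1590) = sqrt(-8*(-1)/6 - 1590) = sqrt(-2*(-2/3) - 1590) = sqrt(4/3 - 1590) = sqrt(-4766/3) = I*sqrt(14298)/3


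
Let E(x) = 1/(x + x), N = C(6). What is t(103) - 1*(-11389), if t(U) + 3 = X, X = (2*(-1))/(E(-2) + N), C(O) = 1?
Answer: 34150/3 ≈ 11383.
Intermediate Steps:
N = 1
E(x) = 1/(2*x)
X = -8/3 (X = (2*(-1))/((½)/(-2) + 1) = -2/((½)*(-½) + 1) = -2/(-¼ + 1) = -2/(¾) = (4/3)*(-2) = -8/3 ≈ -2.6667)
t(U) = -17/3 (t(U) = -3 - 8/3 = -17/3)
t(103) - 1*(-11389) = -17/3 - 1*(-11389) = -17/3 + 11389 = 34150/3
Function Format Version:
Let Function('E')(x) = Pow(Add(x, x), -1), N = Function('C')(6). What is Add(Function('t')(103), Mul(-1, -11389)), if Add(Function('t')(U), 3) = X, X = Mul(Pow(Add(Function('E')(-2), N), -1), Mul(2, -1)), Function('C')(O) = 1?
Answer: Rational(34150, 3) ≈ 11383.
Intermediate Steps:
N = 1
Function('E')(x) = Mul(Rational(1, 2), Pow(x, -1)) (Function('E')(x) = Pow(Mul(2, x), -1) = Mul(Rational(1, 2), Pow(x, -1)))
X = Rational(-8, 3) (X = Mul(Pow(Add(Mul(Rational(1, 2), Pow(-2, -1)), 1), -1), Mul(2, -1)) = Mul(Pow(Add(Mul(Rational(1, 2), Rational(-1, 2)), 1), -1), -2) = Mul(Pow(Add(Rational(-1, 4), 1), -1), -2) = Mul(Pow(Rational(3, 4), -1), -2) = Mul(Rational(4, 3), -2) = Rational(-8, 3) ≈ -2.6667)
Function('t')(U) = Rational(-17, 3) (Function('t')(U) = Add(-3, Rational(-8, 3)) = Rational(-17, 3))
Add(Function('t')(103), Mul(-1, -11389)) = Add(Rational(-17, 3), Mul(-1, -11389)) = Add(Rational(-17, 3), 11389) = Rational(34150, 3)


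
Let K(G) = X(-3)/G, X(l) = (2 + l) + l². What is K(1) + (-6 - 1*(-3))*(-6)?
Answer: 26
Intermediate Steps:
X(l) = 2 + l + l²
K(G) = 8/G (K(G) = (2 - 3 + (-3)²)/G = (2 - 3 + 9)/G = 8/G)
K(1) + (-6 - 1*(-3))*(-6) = 8/1 + (-6 - 1*(-3))*(-6) = 8*1 + (-6 + 3)*(-6) = 8 - 3*(-6) = 8 + 18 = 26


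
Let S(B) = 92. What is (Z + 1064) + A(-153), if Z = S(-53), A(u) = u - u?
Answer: 1156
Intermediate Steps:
A(u) = 0
Z = 92
(Z + 1064) + A(-153) = (92 + 1064) + 0 = 1156 + 0 = 1156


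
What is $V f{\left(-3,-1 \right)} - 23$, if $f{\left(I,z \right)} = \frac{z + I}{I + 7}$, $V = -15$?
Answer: $-8$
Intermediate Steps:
$f{\left(I,z \right)} = \frac{I + z}{7 + I}$
$V f{\left(-3,-1 \right)} - 23 = - 15 \frac{-3 - 1}{7 - 3} - 23 = - 15 \cdot \frac{1}{4} \left(-4\right) - 23 = \left(-15\right) \left(-1\right) - 23 = 15 - 23 = -8$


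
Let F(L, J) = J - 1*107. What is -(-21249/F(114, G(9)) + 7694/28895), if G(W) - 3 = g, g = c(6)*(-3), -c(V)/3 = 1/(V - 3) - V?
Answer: -24607297/179149 ≈ -137.36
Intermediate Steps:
c(V) = -3/(-3 + V) + 3*V (c(V) = -3*(1/(V - 3) - V) = -3*(1/(-3 + V) - V) = -3/(-3 + V) + 3*V)
g = -51 (g = (3*(-1 + 6² - 3*6)/(-3 + 6))*(-3) = (3*(-1 + 36 - 18)/3)*(-3) = (3*(⅓)*17)*(-3) = 17*(-3) = -51)
G(W) = -48 (G(W) = 3 - 51 = -48)
F(L, J) = -107 + J (F(L, J) = J - 107 = -107 + J)
-(-21249/F(114, G(9)) + 7694/28895) = -(-21249/(-107 - 48) + 7694/28895) = -(-21249/(-155) + 7694*(1/28895)) = -(-21249*(-1/155) + 7694/28895) = -(21249/155 + 7694/28895) = -1*24607297/179149 = -24607297/179149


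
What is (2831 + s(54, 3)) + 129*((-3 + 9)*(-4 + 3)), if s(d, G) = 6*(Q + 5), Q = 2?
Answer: 2099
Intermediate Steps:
s(d, G) = 42 (s(d, G) = 6*(2 + 5) = 6*7 = 42)
(2831 + s(54, 3)) + 129*((-3 + 9)*(-4 + 3)) = (2831 + 42) + 129*((-3 + 9)*(-4 + 3)) = 2873 + 129*(6*(-1)) = 2873 + 129*(-6) = 2873 - 774 = 2099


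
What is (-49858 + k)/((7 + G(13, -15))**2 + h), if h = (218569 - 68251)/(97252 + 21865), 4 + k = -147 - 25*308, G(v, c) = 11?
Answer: -6874122953/38744226 ≈ -177.42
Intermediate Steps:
k = -7851 (k = -4 + (-147 - 25*308) = -4 + (-147 - 7700) = -4 - 7847 = -7851)
h = 150318/119117 ≈ 1.2619
(-49858 + k)/((7 + G(13, -15))**2 + h) = (-49858 - 7851)/((7 + 11)**2 + 150318/119117) = -57709/(18**2 + 150318/119117) = -57709/(324 + 150318/119117) = -57709/38744226/119117 = -57709*119117/38744226 = -6874122953/38744226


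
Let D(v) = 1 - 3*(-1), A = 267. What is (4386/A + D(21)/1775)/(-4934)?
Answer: -1297703/389724325 ≈ -0.0033298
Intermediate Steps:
D(v) = 4 (D(v) = 1 + 3 = 4)
(4386/A + D(21)/1775)/(-4934) = (4386/267 + 4/1775)/(-4934) = (4386*(1/267) + 4*(1/1775))*(-1/4934) = (1462/89 + 4/1775)*(-1/4934) = (2595406/157975)*(-1/4934) = -1297703/389724325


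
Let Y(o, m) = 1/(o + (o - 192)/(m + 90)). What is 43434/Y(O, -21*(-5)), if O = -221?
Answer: -629908824/65 ≈ -9.6909e+6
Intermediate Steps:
Y(o, m) = 1/(o + (-192 + o)/(90 + m))
43434/Y(O, -21*(-5)) = 43434/(((90 - 21*(-5))/(-192 + 91*(-221) - 21*(-5)*(-221)))) = 43434/(((90 + 105)/(-192 - 20111 + 105*(-221)))) = 43434/((195/(-192 - 20111 - 23205))) = 43434/((195/(-43508))) = 43434/((-1/43508*195)) = 43434/(-195/43508) = 43434*(-43508/195) = -629908824/65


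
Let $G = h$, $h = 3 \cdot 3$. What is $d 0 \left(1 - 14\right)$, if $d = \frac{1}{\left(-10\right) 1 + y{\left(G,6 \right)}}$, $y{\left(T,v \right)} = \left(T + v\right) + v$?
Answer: $0$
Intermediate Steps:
$h = 9$
$G = 9$
$y{\left(T,v \right)} = T + 2 v$
$d = \frac{1}{11}$ ($d = \frac{1}{\left(-10\right) 1 + \left(9 + 2 \cdot 6\right)} = \frac{1}{-10 + \left(9 + 12\right)} = \frac{1}{-10 + 21} = \frac{1}{11} \approx 0.090909$)
$d 0 \left(1 - 14\right) = \frac{1}{11} \cdot 0 \left(1 - 14\right) = 0 \left(1 - 14\right) = 0 \left(-13\right) = 0$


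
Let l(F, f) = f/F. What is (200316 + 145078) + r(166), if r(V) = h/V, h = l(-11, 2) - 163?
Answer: 630687649/1826 ≈ 3.4539e+5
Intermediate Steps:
l(F, f) = f/F
h = -1795/11 (h = 2/(-11) - 163 = 2*(-1/11) - 163 = -2/11 - 163 = -1795/11 ≈ -163.18)
r(V) = -1795/(11*V)
(200316 + 145078) + r(166) = (200316 + 145078) - 1795/11/166 = 345394 - 1795/11*1/166 = 345394 - 1795/1826 = 630687649/1826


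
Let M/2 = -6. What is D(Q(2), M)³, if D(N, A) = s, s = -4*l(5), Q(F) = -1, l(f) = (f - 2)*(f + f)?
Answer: -1728000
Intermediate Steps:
l(f) = 2*f*(-2 + f) (l(f) = (-2 + f)*(2*f) = 2*f*(-2 + f))
M = -12 (M = 2*(-6) = -12)
s = -120 (s = -8*5*(-2 + 5) = -8*5*3 = -4*30 = -120)
D(N, A) = -120
D(Q(2), M)³ = (-120)³ = -1728000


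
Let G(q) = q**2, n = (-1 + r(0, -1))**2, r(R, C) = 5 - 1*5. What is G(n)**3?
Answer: 1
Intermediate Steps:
r(R, C) = 0 (r(R, C) = 5 - 5 = 0)
n = 1 (n = (-1 + 0)**2 = (-1)**2 = 1)
G(n)**3 = (1**2)**3 = 1**3 = 1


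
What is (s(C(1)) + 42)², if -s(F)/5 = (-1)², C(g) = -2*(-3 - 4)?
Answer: 1369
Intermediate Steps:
C(g) = 14 (C(g) = -2*(-7) = 14)
s(F) = -5 (s(F) = -5*(-1)² = -5*1 = -5)
(s(C(1)) + 42)² = (-5 + 42)² = 37² = 1369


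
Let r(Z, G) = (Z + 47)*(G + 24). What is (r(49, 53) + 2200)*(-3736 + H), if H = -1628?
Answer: -51451488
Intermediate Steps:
r(Z, G) = (24 + G)*(47 + Z) (r(Z, G) = (47 + Z)*(24 + G) = (24 + G)*(47 + Z))
(r(49, 53) + 2200)*(-3736 + H) = ((1128 + 24*49 + 47*53 + 53*49) + 2200)*(-3736 - 1628) = ((1128 + 1176 + 2491 + 2597) + 2200)*(-5364) = (7392 + 2200)*(-5364) = 9592*(-5364) = -51451488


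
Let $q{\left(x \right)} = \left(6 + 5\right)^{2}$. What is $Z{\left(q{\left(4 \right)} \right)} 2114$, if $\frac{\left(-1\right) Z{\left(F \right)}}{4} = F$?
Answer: $-1023176$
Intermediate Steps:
$q{\left(x \right)} = 121$ ($q{\left(x \right)} = 11^{2} = 121$)
$Z{\left(F \right)} = - 4 F$
$Z{\left(q{\left(4 \right)} \right)} 2114 = \left(-4\right) 121 \cdot 2114 = \left(-484\right) 2114 = -1023176$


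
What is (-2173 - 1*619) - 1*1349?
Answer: -4141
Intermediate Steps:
(-2173 - 1*619) - 1*1349 = (-2173 - 619) - 1349 = -2792 - 1349 = -4141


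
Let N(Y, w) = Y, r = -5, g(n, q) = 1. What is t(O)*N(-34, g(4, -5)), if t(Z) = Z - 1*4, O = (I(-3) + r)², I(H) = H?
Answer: -2040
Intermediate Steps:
O = 64 (O = (-3 - 5)² = (-8)² = 64)
t(Z) = -4 + Z (t(Z) = Z - 4 = -4 + Z)
t(O)*N(-34, g(4, -5)) = (-4 + 64)*(-34) = 60*(-34) = -2040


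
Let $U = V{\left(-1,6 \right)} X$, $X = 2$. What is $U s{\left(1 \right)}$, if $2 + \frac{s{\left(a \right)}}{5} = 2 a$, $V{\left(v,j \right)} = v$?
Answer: $0$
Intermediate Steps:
$U = -2$ ($U = \left(-1\right) 2 = -2$)
$s{\left(a \right)} = -10 + 10 a$ ($s{\left(a \right)} = -10 + 5 \cdot 2 a = -10 + 10 a$)
$U s{\left(1 \right)} = - 2 \left(-10 + 10 \cdot 1\right) = - 2 \left(-10 + 10\right) = \left(-2\right) 0 = 0$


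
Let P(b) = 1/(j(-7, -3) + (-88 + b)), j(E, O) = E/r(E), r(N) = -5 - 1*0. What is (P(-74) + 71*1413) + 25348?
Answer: 100913808/803 ≈ 1.2567e+5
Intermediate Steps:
r(N) = -5 (r(N) = -5 + 0 = -5)
j(E, O) = -E/5 (j(E, O) = E/(-5) = E*(-1/5) = -E/5)
P(b) = 1/(-433/5 + b) (P(b) = 1/(-1/5*(-7) + (-88 + b)) = 1/(7/5 + (-88 + b)) = 1/(-433/5 + b))
(P(-74) + 71*1413) + 25348 = (5/(-433 + 5*(-74)) + 71*1413) + 25348 = (5/(-433 - 370) + 100323) + 25348 = (5/(-803) + 100323) + 25348 = (5*(-1/803) + 100323) + 25348 = (-5/803 + 100323) + 25348 = 80559364/803 + 25348 = 100913808/803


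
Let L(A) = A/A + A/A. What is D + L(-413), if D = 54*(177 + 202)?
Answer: 20468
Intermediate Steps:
D = 20466 (D = 54*379 = 20466)
L(A) = 2 (L(A) = 1 + 1 = 2)
D + L(-413) = 20466 + 2 = 20468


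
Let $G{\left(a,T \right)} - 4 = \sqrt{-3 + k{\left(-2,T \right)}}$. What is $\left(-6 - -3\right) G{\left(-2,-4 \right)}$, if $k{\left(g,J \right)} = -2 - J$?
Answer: $-12 - 3 i \approx -12.0 - 3.0 i$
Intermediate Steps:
$G{\left(a,T \right)} = 4 + \sqrt{-5 - T}$ ($G{\left(a,T \right)} = 4 + \sqrt{-3 - \left(2 + T\right)} = 4 + \sqrt{-5 - T}$)
$\left(-6 - -3\right) G{\left(-2,-4 \right)} = \left(-6 - -3\right) \left(4 + \sqrt{-5 - -4}\right) = \left(-6 + 3\right) \left(4 + \sqrt{-5 + 4}\right) = - 3 \left(4 + \sqrt{-1}\right) = - 3 \left(4 + i\right) = -12 - 3 i$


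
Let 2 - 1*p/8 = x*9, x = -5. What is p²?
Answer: 141376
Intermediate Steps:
p = 376 (p = 16 - (-40)*9 = 16 - 8*(-45) = 16 + 360 = 376)
p² = 376² = 141376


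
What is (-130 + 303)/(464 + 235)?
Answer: 173/699 ≈ 0.24750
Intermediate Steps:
(-130 + 303)/(464 + 235) = 173/699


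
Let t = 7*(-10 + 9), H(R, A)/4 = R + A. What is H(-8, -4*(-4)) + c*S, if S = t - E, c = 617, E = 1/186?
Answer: -797999/186 ≈ -4290.3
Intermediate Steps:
H(R, A) = 4*A + 4*R (H(R, A) = 4*(R + A) = 4*(A + R) = 4*A + 4*R)
E = 1/186 ≈ 0.0053763
t = -7 (t = 7*(-1) = -7)
S = -1303/186 (S = -7 - 1*1/186 = -7 - 1/186 = -1303/186 ≈ -7.0054)
H(-8, -4*(-4)) + c*S = (4*(-4*(-4)) + 4*(-8)) + 617*(-1303/186) = (4*16 - 32) - 803951/186 = (64 - 32) - 803951/186 = 32 - 803951/186 = -797999/186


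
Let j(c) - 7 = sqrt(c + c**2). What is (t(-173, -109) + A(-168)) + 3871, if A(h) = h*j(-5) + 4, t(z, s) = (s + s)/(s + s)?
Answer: 2700 - 336*sqrt(5) ≈ 1948.7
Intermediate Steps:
t(z, s) = 1 (t(z, s) = (2*s)/((2*s)) = (2*s)*(1/(2*s)) = 1)
j(c) = 7 + sqrt(c + c**2)
A(h) = 4 + h*(7 + 2*sqrt(5)) (A(h) = h*(7 + sqrt(-5*(1 - 5))) + 4 = h*(7 + sqrt(-5*(-4))) + 4 = h*(7 + sqrt(20)) + 4 = h*(7 + 2*sqrt(5)) + 4 = 4 + h*(7 + 2*sqrt(5)))
(t(-173, -109) + A(-168)) + 3871 = (1 + (4 - 168*(7 + 2*sqrt(5)))) + 3871 = (1 + (4 + (-1176 - 336*sqrt(5)))) + 3871 = (1 + (-1172 - 336*sqrt(5))) + 3871 = (-1171 - 336*sqrt(5)) + 3871 = 2700 - 336*sqrt(5)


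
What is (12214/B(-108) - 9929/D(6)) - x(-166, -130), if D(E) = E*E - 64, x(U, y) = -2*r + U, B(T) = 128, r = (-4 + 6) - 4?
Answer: 274189/448 ≈ 612.03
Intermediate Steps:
r = -2 (r = 2 - 4 = -2)
x(U, y) = 4 + U (x(U, y) = -2*(-2) + U = 4 + U)
D(E) = -64 + E² (D(E) = E² - 64 = -64 + E²)
(12214/B(-108) - 9929/D(6)) - x(-166, -130) = (12214/128 - 9929/(-64 + 6²)) - (4 - 166) = (12214*(1/128) - 9929/(-64 + 36)) - 1*(-162) = (6107/64 - 9929/(-28)) + 162 = (6107/64 - 9929*(-1/28)) + 162 = (6107/64 + 9929/28) + 162 = 201613/448 + 162 = 274189/448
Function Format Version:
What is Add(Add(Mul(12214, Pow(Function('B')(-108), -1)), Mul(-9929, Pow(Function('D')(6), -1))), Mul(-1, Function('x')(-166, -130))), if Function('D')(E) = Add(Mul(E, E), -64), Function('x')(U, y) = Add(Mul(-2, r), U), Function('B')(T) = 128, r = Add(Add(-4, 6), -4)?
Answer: Rational(274189, 448) ≈ 612.03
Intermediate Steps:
r = -2 (r = Add(2, -4) = -2)
Function('x')(U, y) = Add(4, U) (Function('x')(U, y) = Add(Mul(-2, -2), U) = Add(4, U))
Function('D')(E) = Add(-64, Pow(E, 2)) (Function('D')(E) = Add(Pow(E, 2), -64) = Add(-64, Pow(E, 2)))
Add(Add(Mul(12214, Pow(Function('B')(-108), -1)), Mul(-9929, Pow(Function('D')(6), -1))), Mul(-1, Function('x')(-166, -130))) = Add(Add(Mul(12214, Pow(128, -1)), Mul(-9929, Pow(Add(-64, Pow(6, 2)), -1))), Mul(-1, Add(4, -166))) = Add(Add(Mul(12214, Rational(1, 128)), Mul(-9929, Pow(Add(-64, 36), -1))), Mul(-1, -162)) = Add(Add(Rational(6107, 64), Mul(-9929, Pow(-28, -1))), 162) = Add(Add(Rational(6107, 64), Mul(-9929, Rational(-1, 28))), 162) = Add(Add(Rational(6107, 64), Rational(9929, 28)), 162) = Add(Rational(201613, 448), 162) = Rational(274189, 448)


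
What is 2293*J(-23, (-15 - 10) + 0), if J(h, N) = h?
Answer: -52739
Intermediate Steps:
2293*J(-23, (-15 - 10) + 0) = 2293*(-23) = -52739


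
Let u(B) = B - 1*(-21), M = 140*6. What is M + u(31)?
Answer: 892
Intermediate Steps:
M = 840
u(B) = 21 + B (u(B) = B + 21 = 21 + B)
M + u(31) = 840 + (21 + 31) = 840 + 52 = 892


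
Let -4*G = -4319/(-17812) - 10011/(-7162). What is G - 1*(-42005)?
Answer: 10717012767135/255139088 ≈ 42005.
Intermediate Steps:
G = -104624305/255139088 (G = -(-4319/(-17812) - 10011/(-7162))/4 = -(-4319*(-1/17812) - 10011*(-1/7162))/4 = -(4319/17812 + 10011/7162)/4 = -¼*104624305/63784772 = -104624305/255139088 ≈ -0.41007)
G - 1*(-42005) = -104624305/255139088 - 1*(-42005) = -104624305/255139088 + 42005 = 10717012767135/255139088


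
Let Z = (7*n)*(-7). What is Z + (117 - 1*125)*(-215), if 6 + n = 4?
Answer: 1818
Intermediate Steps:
n = -2 (n = -6 + 4 = -2)
Z = 98 (Z = (7*(-2))*(-7) = -14*(-7) = 98)
Z + (117 - 1*125)*(-215) = 98 + (117 - 1*125)*(-215) = 98 + (117 - 125)*(-215) = 98 - 8*(-215) = 98 + 1720 = 1818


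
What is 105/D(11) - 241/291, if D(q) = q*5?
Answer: 3460/3201 ≈ 1.0809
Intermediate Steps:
D(q) = 5*q
105/D(11) - 241/291 = 105/((5*11)) - 241/291 = 105/55 - 241*1/291 = 105*(1/55) - 241/291 = 21/11 - 241/291 = 3460/3201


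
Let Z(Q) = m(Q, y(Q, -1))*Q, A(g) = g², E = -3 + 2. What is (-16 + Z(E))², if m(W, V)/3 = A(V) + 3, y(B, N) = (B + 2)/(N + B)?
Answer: 10609/16 ≈ 663.06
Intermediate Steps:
y(B, N) = (2 + B)/(B + N)
E = -1
m(W, V) = 9 + 3*V² (m(W, V) = 3*(V² + 3) = 3*(3 + V²) = 9 + 3*V²)
Z(Q) = Q*(9 + 3*(2 + Q)²/(-1 + Q)²) (Z(Q) = (9 + 3*((2 + Q)/(Q - 1))²)*Q = (9 + 3*((2 + Q)/(-1 + Q))²)*Q = (9 + 3*((2 + Q)²/(-1 + Q)²))*Q = (9 + 3*(2 + Q)²/(-1 + Q)²)*Q = Q*(9 + 3*(2 + Q)²/(-1 + Q)²))
(-16 + Z(E))² = (-16 + (9*(-1) + 3*(-1)*(2 - 1)²/(-1 - 1)²))² = (-16 + (-9 + 3*(-1)*1²/(-2)²))² = (-16 + (-9 + 3*(-1)*(¼)*1))² = (-16 + (-9 - ¾))² = (-16 - 39/4)² = (-103/4)² = 10609/16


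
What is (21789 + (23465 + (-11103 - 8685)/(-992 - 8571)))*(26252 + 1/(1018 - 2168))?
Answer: 1306565563055821/1099745 ≈ 1.1881e+9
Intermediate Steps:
(21789 + (23465 + (-11103 - 8685)/(-992 - 8571)))*(26252 + 1/(1018 - 2168)) = (21789 + (23465 - 19788/(-9563)))*(26252 + 1/(-1150)) = (21789 + (23465 - 19788*(-1/9563)))*(26252 - 1/1150) = (21789 + (23465 + 19788/9563))*(30189799/1150) = (21789 + 224415583/9563)*(30189799/1150) = (432783790/9563)*(30189799/1150) = 1306565563055821/1099745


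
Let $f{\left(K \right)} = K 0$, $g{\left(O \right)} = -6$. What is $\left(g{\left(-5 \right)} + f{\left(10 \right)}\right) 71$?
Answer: $-426$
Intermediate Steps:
$f{\left(K \right)} = 0$
$\left(g{\left(-5 \right)} + f{\left(10 \right)}\right) 71 = \left(-6 + 0\right) 71 = \left(-6\right) 71 = -426$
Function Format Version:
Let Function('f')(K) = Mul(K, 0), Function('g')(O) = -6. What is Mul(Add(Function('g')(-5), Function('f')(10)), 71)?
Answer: -426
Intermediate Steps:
Function('f')(K) = 0
Mul(Add(Function('g')(-5), Function('f')(10)), 71) = Mul(Add(-6, 0), 71) = Mul(-6, 71) = -426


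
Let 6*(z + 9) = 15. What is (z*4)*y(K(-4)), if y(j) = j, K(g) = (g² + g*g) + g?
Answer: -728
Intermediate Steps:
K(g) = g + 2*g² (K(g) = (g² + g²) + g = 2*g² + g = g + 2*g²)
z = -13/2 (z = -9 + (⅙)*15 = -9 + 5/2 = -13/2 ≈ -6.5000)
(z*4)*y(K(-4)) = (-13/2*4)*(-4*(1 + 2*(-4))) = -(-104)*(1 - 8) = -(-104)*(-7) = -26*28 = -728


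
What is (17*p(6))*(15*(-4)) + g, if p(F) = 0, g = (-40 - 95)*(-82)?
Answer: 11070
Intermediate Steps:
g = 11070 (g = -135*(-82) = 11070)
(17*p(6))*(15*(-4)) + g = (17*0)*(15*(-4)) + 11070 = 0*(-60) + 11070 = 0 + 11070 = 11070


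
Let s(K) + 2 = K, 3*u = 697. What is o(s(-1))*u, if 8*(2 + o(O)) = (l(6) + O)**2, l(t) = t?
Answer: -4879/24 ≈ -203.29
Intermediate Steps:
u = 697/3 (u = (1/3)*697 = 697/3 ≈ 232.33)
s(K) = -2 + K
o(O) = -2 + (6 + O)**2/8
o(s(-1))*u = (-2 + (6 + (-2 - 1))**2/8)*(697/3) = (-2 + (6 - 3)**2/8)*(697/3) = (-2 + (1/8)*3**2)*(697/3) = (-2 + (1/8)*9)*(697/3) = (-2 + 9/8)*(697/3) = -7/8*697/3 = -4879/24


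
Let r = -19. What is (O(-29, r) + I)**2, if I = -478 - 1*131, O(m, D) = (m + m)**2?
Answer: 7590025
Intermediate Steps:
O(m, D) = 4*m**2 (O(m, D) = (2*m)**2 = 4*m**2)
I = -609 (I = -478 - 131 = -609)
(O(-29, r) + I)**2 = (4*(-29)**2 - 609)**2 = (4*841 - 609)**2 = (3364 - 609)**2 = 2755**2 = 7590025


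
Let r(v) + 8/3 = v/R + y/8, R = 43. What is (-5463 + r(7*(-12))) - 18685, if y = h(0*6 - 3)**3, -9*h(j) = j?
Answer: -224329493/9288 ≈ -24153.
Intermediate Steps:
h(j) = -j/9
y = 1/27 (y = (-(0*6 - 3)/9)**3 = (-(0 - 3)/9)**3 = (-1/9*(-3))**3 = (1/3)**3 = 1/27 ≈ 0.037037)
r(v) = -575/216 + v/43 (r(v) = -8/3 + (v/43 + (1/27)/8) = -8/3 + (v*(1/43) + (1/27)*(1/8)) = -8/3 + (v/43 + 1/216) = -8/3 + (1/216 + v/43) = -575/216 + v/43)
(-5463 + r(7*(-12))) - 18685 = (-5463 + (-575/216 + (7*(-12))/43)) - 18685 = (-5463 + (-575/216 + (1/43)*(-84))) - 18685 = (-5463 + (-575/216 - 84/43)) - 18685 = (-5463 - 42869/9288) - 18685 = -50783213/9288 - 18685 = -224329493/9288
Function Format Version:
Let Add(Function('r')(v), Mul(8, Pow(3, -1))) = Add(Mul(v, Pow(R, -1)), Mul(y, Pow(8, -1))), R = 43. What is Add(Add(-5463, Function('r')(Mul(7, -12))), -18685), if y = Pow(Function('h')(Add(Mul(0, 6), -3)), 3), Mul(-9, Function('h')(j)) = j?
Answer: Rational(-224329493, 9288) ≈ -24153.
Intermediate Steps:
Function('h')(j) = Mul(Rational(-1, 9), j)
y = Rational(1, 27) (y = Pow(Mul(Rational(-1, 9), Add(Mul(0, 6), -3)), 3) = Pow(Mul(Rational(-1, 9), Add(0, -3)), 3) = Pow(Mul(Rational(-1, 9), -3), 3) = Pow(Rational(1, 3), 3) = Rational(1, 27) ≈ 0.037037)
Function('r')(v) = Add(Rational(-575, 216), Mul(Rational(1, 43), v)) (Function('r')(v) = Add(Rational(-8, 3), Add(Mul(v, Pow(43, -1)), Mul(Rational(1, 27), Pow(8, -1)))) = Add(Rational(-8, 3), Add(Mul(v, Rational(1, 43)), Mul(Rational(1, 27), Rational(1, 8)))) = Add(Rational(-8, 3), Add(Mul(Rational(1, 43), v), Rational(1, 216))) = Add(Rational(-8, 3), Add(Rational(1, 216), Mul(Rational(1, 43), v))) = Add(Rational(-575, 216), Mul(Rational(1, 43), v)))
Add(Add(-5463, Function('r')(Mul(7, -12))), -18685) = Add(Add(-5463, Add(Rational(-575, 216), Mul(Rational(1, 43), Mul(7, -12)))), -18685) = Add(Add(-5463, Add(Rational(-575, 216), Mul(Rational(1, 43), -84))), -18685) = Add(Add(-5463, Add(Rational(-575, 216), Rational(-84, 43))), -18685) = Add(Add(-5463, Rational(-42869, 9288)), -18685) = Add(Rational(-50783213, 9288), -18685) = Rational(-224329493, 9288)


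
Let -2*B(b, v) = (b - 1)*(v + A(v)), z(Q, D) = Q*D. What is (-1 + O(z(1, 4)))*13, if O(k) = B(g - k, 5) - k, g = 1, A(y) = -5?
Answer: -65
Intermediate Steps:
z(Q, D) = D*Q
B(b, v) = -(-1 + b)*(-5 + v)/2 (B(b, v) = -(b - 1)*(v - 5)/2 = -(-1 + b)*(-5 + v)/2)
O(k) = -k (O(k) = (-5/2 + (½)*5 + 5*(1 - k)/2 - ½*(1 - k)*5) - k = (-5/2 + 5/2 + (5/2 - 5*k/2) + (-5/2 + 5*k/2)) - k = 0 - k = -k)
(-1 + O(z(1, 4)))*13 = (-1 - 4)*13 = -5*13 = -65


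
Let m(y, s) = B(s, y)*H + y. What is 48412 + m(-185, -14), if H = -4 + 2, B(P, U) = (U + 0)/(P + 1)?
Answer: 626581/13 ≈ 48199.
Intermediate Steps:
B(P, U) = U/(1 + P)
H = -2
m(y, s) = y - 2*y/(1 + s) (m(y, s) = (y/(1 + s))*(-2) + y = -2*y/(1 + s) + y = y - 2*y/(1 + s))
48412 + m(-185, -14) = 48412 - 185*(-1 - 14)/(1 - 14) = 48412 - 185*(-15)/(-13) = 48412 - 185*(-1/13)*(-15) = 48412 - 2775/13 = 626581/13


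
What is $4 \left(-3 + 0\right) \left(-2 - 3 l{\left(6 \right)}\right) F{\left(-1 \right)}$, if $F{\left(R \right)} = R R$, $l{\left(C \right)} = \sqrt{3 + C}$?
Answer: $132$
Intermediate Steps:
$F{\left(R \right)} = R^{2}$
$4 \left(-3 + 0\right) \left(-2 - 3 l{\left(6 \right)}\right) F{\left(-1 \right)} = 4 \left(-3 + 0\right) \left(-2 - 3 \sqrt{3 + 6}\right) \left(-1\right)^{2} = 4 \left(-3\right) \left(-2 - 3 \sqrt{9}\right) 1 = - 12 \left(-2 - 9\right) 1 = \left(-12\right) \left(-11\right) 1 = 132 \cdot 1 = 132$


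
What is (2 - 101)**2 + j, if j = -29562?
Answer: -19761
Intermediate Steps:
(2 - 101)**2 + j = (2 - 101)**2 - 29562 = (-99)**2 - 29562 = 9801 - 29562 = -19761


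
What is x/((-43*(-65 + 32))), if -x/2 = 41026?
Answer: -82052/1419 ≈ -57.824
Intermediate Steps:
x = -82052 (x = -2*41026 = -82052)
x/((-43*(-65 + 32))) = -82052*(-1/(43*(-65 + 32))) = -82052/((-43*(-33))) = -82052/1419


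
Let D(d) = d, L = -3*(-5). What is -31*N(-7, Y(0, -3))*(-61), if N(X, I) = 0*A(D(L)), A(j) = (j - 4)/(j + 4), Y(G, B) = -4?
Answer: 0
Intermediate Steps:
L = 15
A(j) = (-4 + j)/(4 + j)
N(X, I) = 0 (N(X, I) = 0*((-4 + 15)/(4 + 15)) = 0*(11/19) = 0)
-31*N(-7, Y(0, -3))*(-61) = -31*0*(-61) = 0*(-61) = 0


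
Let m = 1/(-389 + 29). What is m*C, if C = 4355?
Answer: -871/72 ≈ -12.097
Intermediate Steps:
m = -1/360 (m = 1/(-360) = -1/360 ≈ -0.0027778)
m*C = -1/360*4355 = -871/72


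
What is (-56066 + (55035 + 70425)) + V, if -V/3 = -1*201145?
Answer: 672829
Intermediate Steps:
V = 603435 (V = -(-3)*201145 = -3*(-201145) = 603435)
(-56066 + (55035 + 70425)) + V = (-56066 + (55035 + 70425)) + 603435 = (-56066 + 125460) + 603435 = 69394 + 603435 = 672829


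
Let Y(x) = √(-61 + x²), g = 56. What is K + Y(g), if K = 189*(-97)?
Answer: -18333 + 5*√123 ≈ -18278.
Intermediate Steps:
K = -18333
K + Y(g) = -18333 + √(-61 + 56²) = -18333 + √(-61 + 3136) = -18333 + √3075 = -18333 + 5*√123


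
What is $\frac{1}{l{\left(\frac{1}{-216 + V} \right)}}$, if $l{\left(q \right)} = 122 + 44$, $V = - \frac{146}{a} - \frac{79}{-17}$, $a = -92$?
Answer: $\frac{1}{166} \approx 0.0060241$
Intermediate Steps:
$V = \frac{4875}{782}$ ($V = - \frac{146}{-92} - \frac{79}{-17} = \left(-146\right) \left(- \frac{1}{92}\right) - - \frac{79}{17} = \frac{73}{46} + \frac{79}{17} = \frac{4875}{782} \approx 6.234$)
$l{\left(q \right)} = 166$
$\frac{1}{l{\left(\frac{1}{-216 + V} \right)}} = \frac{1}{166}$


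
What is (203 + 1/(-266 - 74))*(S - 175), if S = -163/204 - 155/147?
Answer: -122013651713/3398640 ≈ -35901.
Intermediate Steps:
S = -18527/9996 (S = -163*1/204 - 155*1/147 = -163/204 - 155/147 = -18527/9996 ≈ -1.8534)
(203 + 1/(-266 - 74))*(S - 175) = (203 + 1/(-266 - 74))*(-18527/9996 - 175) = (203 + 1/(-340))*(-1767827/9996) = (203 - 1/340)*(-1767827/9996) = (69019/340)*(-1767827/9996) = -122013651713/3398640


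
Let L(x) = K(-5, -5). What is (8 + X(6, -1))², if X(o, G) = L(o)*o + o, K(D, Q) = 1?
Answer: 400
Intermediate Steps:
L(x) = 1
X(o, G) = 2*o (X(o, G) = 1*o + o = o + o = 2*o)
(8 + X(6, -1))² = (8 + 2*6)² = (8 + 12)² = 20² = 400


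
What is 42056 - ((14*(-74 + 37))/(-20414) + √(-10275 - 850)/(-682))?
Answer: 429265333/10207 + 5*I*√445/682 ≈ 42056.0 + 0.15466*I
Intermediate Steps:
42056 - ((14*(-74 + 37))/(-20414) + √(-10275 - 850)/(-682)) = 42056 - ((14*(-37))*(-1/20414) + √(-11125)*(-1/682)) = 42056 - (-518*(-1/20414) + (5*I*√445)*(-1/682)) = 42056 - (259/10207 - 5*I*√445/682) = 42056 + (-259/10207 + 5*I*√445/682) = 429265333/10207 + 5*I*√445/682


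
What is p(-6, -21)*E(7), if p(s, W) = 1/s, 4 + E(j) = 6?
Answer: -1/3 ≈ -0.33333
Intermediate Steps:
E(j) = 2 (E(j) = -4 + 6 = 2)
p(-6, -21)*E(7) = 2/(-6) = -1/6*2 = -1/3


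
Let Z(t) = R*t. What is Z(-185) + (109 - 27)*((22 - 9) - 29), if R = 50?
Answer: -10562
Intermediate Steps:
Z(t) = 50*t
Z(-185) + (109 - 27)*((22 - 9) - 29) = 50*(-185) + (109 - 27)*((22 - 9) - 29) = -9250 + 82*(13 - 29) = -9250 + 82*(-16) = -9250 - 1312 = -10562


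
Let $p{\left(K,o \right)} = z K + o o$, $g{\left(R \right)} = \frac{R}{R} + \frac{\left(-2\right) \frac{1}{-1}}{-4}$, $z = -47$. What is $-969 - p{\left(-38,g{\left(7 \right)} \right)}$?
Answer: $- \frac{11021}{4} \approx -2755.3$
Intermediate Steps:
$g{\left(R \right)} = \frac{1}{2}$ ($g{\left(R \right)} = 1 + \left(-2\right) \left(-1\right) \left(- \frac{1}{4}\right) = 1 + 2 \left(- \frac{1}{4}\right) = 1 - \frac{1}{2} = \frac{1}{2}$)
$p{\left(K,o \right)} = o^{2} - 47 K$ ($p{\left(K,o \right)} = - 47 K + o o = - 47 K + o^{2} = o^{2} - 47 K$)
$-969 - p{\left(-38,g{\left(7 \right)} \right)} = -969 - \left(\left(\frac{1}{2}\right)^{2} - -1786\right) = -969 - \left(\frac{1}{4} + 1786\right) = -969 - \frac{7145}{4} = - \frac{11021}{4}$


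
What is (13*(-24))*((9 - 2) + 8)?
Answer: -4680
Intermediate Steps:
(13*(-24))*((9 - 2) + 8) = -312*(7 + 8) = -312*15 = -4680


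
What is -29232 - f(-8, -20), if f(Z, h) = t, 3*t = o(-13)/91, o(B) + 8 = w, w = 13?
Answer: -7980341/273 ≈ -29232.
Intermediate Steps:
o(B) = 5 (o(B) = -8 + 13 = 5)
t = 5/273 (t = (5/91)/3 = (5*(1/91))/3 = (1/3)*(5/91) = 5/273 ≈ 0.018315)
f(Z, h) = 5/273
-29232 - f(-8, -20) = -29232 - 1*5/273 = -29232 - 5/273 = -7980341/273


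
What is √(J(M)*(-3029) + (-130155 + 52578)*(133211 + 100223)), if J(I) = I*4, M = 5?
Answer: I*√18109169998 ≈ 1.3457e+5*I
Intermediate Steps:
J(I) = 4*I
√(J(M)*(-3029) + (-130155 + 52578)*(133211 + 100223)) = √((4*5)*(-3029) + (-130155 + 52578)*(133211 + 100223)) = √(20*(-3029) - 77577*233434) = √(-60580 - 18109109418) = √(-18109169998) = I*√18109169998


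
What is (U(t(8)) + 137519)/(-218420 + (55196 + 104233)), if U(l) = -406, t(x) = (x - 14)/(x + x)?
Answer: -137113/58991 ≈ -2.3243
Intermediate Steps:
t(x) = (-14 + x)/(2*x) (t(x) = (-14 + x)/((2*x)) = (-14 + x)*(1/(2*x)) = (-14 + x)/(2*x))
(U(t(8)) + 137519)/(-218420 + (55196 + 104233)) = (-406 + 137519)/(-218420 + (55196 + 104233)) = 137113/(-218420 + 159429) = 137113/(-58991) = 137113*(-1/58991) = -137113/58991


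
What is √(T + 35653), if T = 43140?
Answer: √78793 ≈ 280.70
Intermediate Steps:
√(T + 35653) = √(43140 + 35653) = √78793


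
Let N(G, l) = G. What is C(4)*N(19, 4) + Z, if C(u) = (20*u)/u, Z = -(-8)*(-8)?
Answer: 316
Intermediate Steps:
Z = -64 (Z = -2*32 = -64)
C(u) = 20
C(4)*N(19, 4) + Z = 20*19 - 64 = 380 - 64 = 316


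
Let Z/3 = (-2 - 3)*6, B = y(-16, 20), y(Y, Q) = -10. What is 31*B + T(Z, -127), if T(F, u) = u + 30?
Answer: -407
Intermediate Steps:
B = -10
Z = -90 (Z = 3*((-2 - 3)*6) = 3*(-5*6) = 3*(-30) = -90)
T(F, u) = 30 + u
31*B + T(Z, -127) = 31*(-10) + (30 - 127) = -310 - 97 = -407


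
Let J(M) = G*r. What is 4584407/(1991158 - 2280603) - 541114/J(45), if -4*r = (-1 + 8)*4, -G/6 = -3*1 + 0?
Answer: 11146079032/2605005 ≈ 4278.7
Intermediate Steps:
G = 18 (G = -6*(-3*1 + 0) = -6*(-3 + 0) = -6*(-3) = 18)
r = -7 (r = -(-1 + 8)*4/4 = -7*4/4 = -¼*28 = -7)
J(M) = -126 (J(M) = 18*(-7) = -126)
4584407/(1991158 - 2280603) - 541114/J(45) = 4584407/(1991158 - 2280603) - 541114/(-126) = 4584407/(-289445) - 541114*(-1/126) = 4584407*(-1/289445) + 38651/9 = -4584407/289445 + 38651/9 = 11146079032/2605005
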